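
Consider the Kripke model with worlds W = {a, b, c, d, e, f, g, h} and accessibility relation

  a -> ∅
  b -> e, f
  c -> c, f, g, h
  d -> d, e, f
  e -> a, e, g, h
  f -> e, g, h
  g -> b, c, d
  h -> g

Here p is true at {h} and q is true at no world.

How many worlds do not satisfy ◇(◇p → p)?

a: no successors, so ◇(◇p → p) fails. ✗
b: successors {e, f}; ◇p → p there: e:F, f:F. ✗
c: successors {c, f, g, h}; ◇p → p there: c:F, f:F, g:T, h:T. ✓
d: successors {d, e, f}; ◇p → p there: d:T, e:F, f:F. ✓
e: successors {a, e, g, h}; ◇p → p there: a:T, e:F, g:T, h:T. ✓
f: successors {e, g, h}; ◇p → p there: e:F, g:T, h:T. ✓
g: successors {b, c, d}; ◇p → p there: b:T, c:F, d:T. ✓
h: successors {g}; ◇p → p there: g:T. ✓
Satisfying worlds: {c, d, e, f, g, h}.
So ◇(◇p → p) fails at the other 2 worlds.

2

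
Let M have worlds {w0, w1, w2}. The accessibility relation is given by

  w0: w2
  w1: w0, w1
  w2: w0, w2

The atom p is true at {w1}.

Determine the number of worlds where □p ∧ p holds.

0

w0: □p is F, p is F. ✗
w1: □p is F, p is T. ✗
w2: □p is F, p is F. ✗
Satisfying worlds: ∅.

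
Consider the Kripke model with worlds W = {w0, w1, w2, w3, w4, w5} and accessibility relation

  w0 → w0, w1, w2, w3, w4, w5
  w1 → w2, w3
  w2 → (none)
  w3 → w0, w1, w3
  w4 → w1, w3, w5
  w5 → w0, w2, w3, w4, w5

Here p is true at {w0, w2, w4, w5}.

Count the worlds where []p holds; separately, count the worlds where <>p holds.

For []p:
w0: successors {w0, w1, w2, w3, w4, w5}; p there: w0:T, w1:F, w2:T, w3:F, w4:T, w5:T. ✗
w1: successors {w2, w3}; p there: w2:T, w3:F. ✗
w2: no successors, so []p holds vacuously. ✓
w3: successors {w0, w1, w3}; p there: w0:T, w1:F, w3:F. ✗
w4: successors {w1, w3, w5}; p there: w1:F, w3:F, w5:T. ✗
w5: successors {w0, w2, w3, w4, w5}; p there: w0:T, w2:T, w3:F, w4:T, w5:T. ✗
— 1 world.
For <>p:
w0: successors {w0, w1, w2, w3, w4, w5}; p there: w0:T, w1:F, w2:T, w3:F, w4:T, w5:T. ✓
w1: successors {w2, w3}; p there: w2:T, w3:F. ✓
w2: no successors, so <>p fails. ✗
w3: successors {w0, w1, w3}; p there: w0:T, w1:F, w3:F. ✓
w4: successors {w1, w3, w5}; p there: w1:F, w3:F, w5:T. ✓
w5: successors {w0, w2, w3, w4, w5}; p there: w0:T, w2:T, w3:F, w4:T, w5:T. ✓
— 5 worlds.

1 and 5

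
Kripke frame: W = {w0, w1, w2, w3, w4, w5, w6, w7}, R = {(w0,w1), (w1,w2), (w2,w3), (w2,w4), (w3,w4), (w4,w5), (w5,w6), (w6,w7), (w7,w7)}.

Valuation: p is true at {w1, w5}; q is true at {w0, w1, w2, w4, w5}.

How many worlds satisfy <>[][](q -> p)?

6

w0: successors {w1}; [][](q -> p) there: w1:F. ✗
w1: successors {w2}; [][](q -> p) there: w2:F. ✗
w2: successors {w3, w4}; [][](q -> p) there: w3:T, w4:T. ✓
w3: successors {w4}; [][](q -> p) there: w4:T. ✓
w4: successors {w5}; [][](q -> p) there: w5:T. ✓
w5: successors {w6}; [][](q -> p) there: w6:T. ✓
w6: successors {w7}; [][](q -> p) there: w7:T. ✓
w7: successors {w7}; [][](q -> p) there: w7:T. ✓
Satisfying worlds: {w2, w3, w4, w5, w6, w7}.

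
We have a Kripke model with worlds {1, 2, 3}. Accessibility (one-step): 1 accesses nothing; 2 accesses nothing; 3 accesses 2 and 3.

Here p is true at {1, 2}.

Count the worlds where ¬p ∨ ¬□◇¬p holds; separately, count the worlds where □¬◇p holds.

For ¬p ∨ ¬□◇¬p:
1: ¬p is F, ¬□◇¬p is F. ✗
2: ¬p is F, ¬□◇¬p is F. ✗
3: ¬p is T, ¬□◇¬p is T. ✓
— 1 world.
For □¬◇p:
1: no successors, so □¬◇p holds vacuously. ✓
2: no successors, so □¬◇p holds vacuously. ✓
3: successors {2, 3}; ¬◇p there: 2:T, 3:F. ✗
— 2 worlds.

1 and 2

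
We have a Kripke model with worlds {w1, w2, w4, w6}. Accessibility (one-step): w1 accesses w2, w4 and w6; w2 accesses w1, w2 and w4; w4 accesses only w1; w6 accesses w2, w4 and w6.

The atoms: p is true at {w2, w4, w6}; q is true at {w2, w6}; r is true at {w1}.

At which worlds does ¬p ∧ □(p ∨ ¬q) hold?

{w1}

w1: ¬p is T, □(p ∨ ¬q) is T. ✓
w2: ¬p is F, □(p ∨ ¬q) is T. ✗
w4: ¬p is F, □(p ∨ ¬q) is T. ✗
w6: ¬p is F, □(p ∨ ¬q) is T. ✗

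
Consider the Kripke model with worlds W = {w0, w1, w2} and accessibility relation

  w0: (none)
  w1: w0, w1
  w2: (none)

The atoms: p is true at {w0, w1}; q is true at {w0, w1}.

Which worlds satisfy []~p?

{w0, w2}

w0: no successors, so []~p holds vacuously. ✓
w1: successors {w0, w1}; ~p there: w0:F, w1:F. ✗
w2: no successors, so []~p holds vacuously. ✓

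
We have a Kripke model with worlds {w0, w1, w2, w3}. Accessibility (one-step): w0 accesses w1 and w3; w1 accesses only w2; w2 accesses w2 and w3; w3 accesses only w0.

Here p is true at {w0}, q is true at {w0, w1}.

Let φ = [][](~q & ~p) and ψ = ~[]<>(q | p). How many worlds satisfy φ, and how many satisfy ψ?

1 and 3

For [][](~q & ~p):
w0: successors {w1, w3}; [](~q & ~p) there: w1:T, w3:F. ✗
w1: successors {w2}; [](~q & ~p) there: w2:T. ✓
w2: successors {w2, w3}; [](~q & ~p) there: w2:T, w3:F. ✗
w3: successors {w0}; [](~q & ~p) there: w0:F. ✗
— 1 world.
For ~[]<>(q | p):
w0: []<>(q | p) is F. ✓
w1: []<>(q | p) is F. ✓
w2: []<>(q | p) is F. ✓
w3: []<>(q | p) is T. ✗
— 3 worlds.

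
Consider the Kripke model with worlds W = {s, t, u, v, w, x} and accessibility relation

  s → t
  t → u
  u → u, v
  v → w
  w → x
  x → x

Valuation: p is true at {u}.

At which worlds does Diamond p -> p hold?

s: Diamond p is F, p is F. ✓
t: Diamond p is T, p is F. ✗
u: Diamond p is T, p is T. ✓
v: Diamond p is F, p is F. ✓
w: Diamond p is F, p is F. ✓
x: Diamond p is F, p is F. ✓

{s, u, v, w, x}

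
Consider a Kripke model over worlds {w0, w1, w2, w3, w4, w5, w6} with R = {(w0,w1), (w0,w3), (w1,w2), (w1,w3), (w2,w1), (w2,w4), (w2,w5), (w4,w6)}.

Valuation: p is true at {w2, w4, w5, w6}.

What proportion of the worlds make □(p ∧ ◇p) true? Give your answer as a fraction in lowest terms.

3/7

w0: successors {w1, w3}; p ∧ ◇p there: w1:F, w3:F. ✗
w1: successors {w2, w3}; p ∧ ◇p there: w2:T, w3:F. ✗
w2: successors {w1, w4, w5}; p ∧ ◇p there: w1:F, w4:T, w5:F. ✗
w3: no successors, so □(p ∧ ◇p) holds vacuously. ✓
w4: successors {w6}; p ∧ ◇p there: w6:F. ✗
w5: no successors, so □(p ∧ ◇p) holds vacuously. ✓
w6: no successors, so □(p ∧ ◇p) holds vacuously. ✓
That's 3 of 7 worlds, so 3/7.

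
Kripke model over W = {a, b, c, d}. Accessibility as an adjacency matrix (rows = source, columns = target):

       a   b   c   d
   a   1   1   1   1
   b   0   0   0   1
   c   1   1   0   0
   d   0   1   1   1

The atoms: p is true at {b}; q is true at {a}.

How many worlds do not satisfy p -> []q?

a: p is F, []q is F. ✓
b: p is T, []q is F. ✗
c: p is F, []q is F. ✓
d: p is F, []q is F. ✓
Satisfying worlds: {a, c, d}.
So p -> []q fails at the other 1 world.

1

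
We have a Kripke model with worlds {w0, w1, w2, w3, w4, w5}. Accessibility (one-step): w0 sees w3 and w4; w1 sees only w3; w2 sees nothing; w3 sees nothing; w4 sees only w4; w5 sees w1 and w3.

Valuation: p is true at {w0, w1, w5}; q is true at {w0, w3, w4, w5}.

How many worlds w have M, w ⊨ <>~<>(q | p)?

w0: successors {w3, w4}; ~<>(q | p) there: w3:T, w4:F. ✓
w1: successors {w3}; ~<>(q | p) there: w3:T. ✓
w2: no successors, so <>~<>(q | p) fails. ✗
w3: no successors, so <>~<>(q | p) fails. ✗
w4: successors {w4}; ~<>(q | p) there: w4:F. ✗
w5: successors {w1, w3}; ~<>(q | p) there: w1:F, w3:T. ✓
Satisfying worlds: {w0, w1, w5}.

3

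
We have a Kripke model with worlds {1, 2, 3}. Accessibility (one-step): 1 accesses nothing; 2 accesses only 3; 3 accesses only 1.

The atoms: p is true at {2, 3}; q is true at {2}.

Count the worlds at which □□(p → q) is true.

1: no successors, so □□(p → q) holds vacuously. ✓
2: successors {3}; □(p → q) there: 3:T. ✓
3: successors {1}; □(p → q) there: 1:T. ✓
Satisfying worlds: {1, 2, 3}.

3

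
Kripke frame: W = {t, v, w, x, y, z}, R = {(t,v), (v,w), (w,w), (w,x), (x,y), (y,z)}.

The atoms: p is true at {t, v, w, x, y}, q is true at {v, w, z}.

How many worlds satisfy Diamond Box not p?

t: successors {v}; Box not p there: v:F. ✗
v: successors {w}; Box not p there: w:F. ✗
w: successors {w, x}; Box not p there: w:F, x:F. ✗
x: successors {y}; Box not p there: y:T. ✓
y: successors {z}; Box not p there: z:T. ✓
z: no successors, so Diamond Box not p fails. ✗
Satisfying worlds: {x, y}.

2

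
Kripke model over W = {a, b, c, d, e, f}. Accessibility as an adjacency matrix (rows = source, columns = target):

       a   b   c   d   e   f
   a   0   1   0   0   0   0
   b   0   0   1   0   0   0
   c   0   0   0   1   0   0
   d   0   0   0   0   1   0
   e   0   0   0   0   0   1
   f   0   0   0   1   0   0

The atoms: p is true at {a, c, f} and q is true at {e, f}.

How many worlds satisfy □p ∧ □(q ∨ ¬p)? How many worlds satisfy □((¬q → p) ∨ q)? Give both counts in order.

1 and 3

For □p ∧ □(q ∨ ¬p):
a: □p is F, □(q ∨ ¬p) is T. ✗
b: □p is T, □(q ∨ ¬p) is F. ✗
c: □p is F, □(q ∨ ¬p) is T. ✗
d: □p is F, □(q ∨ ¬p) is T. ✗
e: □p is T, □(q ∨ ¬p) is T. ✓
f: □p is F, □(q ∨ ¬p) is T. ✗
— 1 world.
For □((¬q → p) ∨ q):
a: successors {b}; (¬q → p) ∨ q there: b:F. ✗
b: successors {c}; (¬q → p) ∨ q there: c:T. ✓
c: successors {d}; (¬q → p) ∨ q there: d:F. ✗
d: successors {e}; (¬q → p) ∨ q there: e:T. ✓
e: successors {f}; (¬q → p) ∨ q there: f:T. ✓
f: successors {d}; (¬q → p) ∨ q there: d:F. ✗
— 3 worlds.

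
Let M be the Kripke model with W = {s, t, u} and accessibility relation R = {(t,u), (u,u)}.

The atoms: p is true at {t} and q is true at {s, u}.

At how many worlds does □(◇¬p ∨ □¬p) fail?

s: no successors, so □(◇¬p ∨ □¬p) holds vacuously. ✓
t: successors {u}; ◇¬p ∨ □¬p there: u:T. ✓
u: successors {u}; ◇¬p ∨ □¬p there: u:T. ✓
Satisfying worlds: {s, t, u}.
So □(◇¬p ∨ □¬p) fails at the other 0 worlds.

0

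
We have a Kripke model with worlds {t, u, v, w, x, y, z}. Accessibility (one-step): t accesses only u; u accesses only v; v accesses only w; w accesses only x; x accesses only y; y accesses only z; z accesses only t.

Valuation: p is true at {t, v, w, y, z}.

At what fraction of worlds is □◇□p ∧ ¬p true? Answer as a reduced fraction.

1/7

t: □◇□p is T, ¬p is F. ✗
u: □◇□p is F, ¬p is T. ✗
v: □◇□p is T, ¬p is F. ✗
w: □◇□p is T, ¬p is F. ✗
x: □◇□p is T, ¬p is T. ✓
y: □◇□p is F, ¬p is F. ✗
z: □◇□p is T, ¬p is F. ✗
That's 1 of 7 worlds, so 1/7.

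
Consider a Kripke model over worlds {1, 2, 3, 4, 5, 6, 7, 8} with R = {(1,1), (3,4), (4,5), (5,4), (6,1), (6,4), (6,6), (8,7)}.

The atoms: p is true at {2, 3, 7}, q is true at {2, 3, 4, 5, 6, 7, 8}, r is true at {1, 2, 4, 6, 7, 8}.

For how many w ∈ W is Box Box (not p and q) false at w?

1: successors {1}; Box (not p and q) there: 1:F. ✗
2: no successors, so Box Box (not p and q) holds vacuously. ✓
3: successors {4}; Box (not p and q) there: 4:T. ✓
4: successors {5}; Box (not p and q) there: 5:T. ✓
5: successors {4}; Box (not p and q) there: 4:T. ✓
6: successors {1, 4, 6}; Box (not p and q) there: 1:F, 4:T, 6:F. ✗
7: no successors, so Box Box (not p and q) holds vacuously. ✓
8: successors {7}; Box (not p and q) there: 7:T. ✓
Satisfying worlds: {2, 3, 4, 5, 7, 8}.
So Box Box (not p and q) fails at the other 2 worlds.

2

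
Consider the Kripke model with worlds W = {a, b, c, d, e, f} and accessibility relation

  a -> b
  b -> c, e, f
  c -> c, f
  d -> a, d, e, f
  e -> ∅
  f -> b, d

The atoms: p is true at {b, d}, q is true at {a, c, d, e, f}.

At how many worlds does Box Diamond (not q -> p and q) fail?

2

a: successors {b}; Diamond (not q -> p and q) there: b:T. ✓
b: successors {c, e, f}; Diamond (not q -> p and q) there: c:T, e:F, f:T. ✗
c: successors {c, f}; Diamond (not q -> p and q) there: c:T, f:T. ✓
d: successors {a, d, e, f}; Diamond (not q -> p and q) there: a:F, d:T, e:F, f:T. ✗
e: no successors, so Box Diamond (not q -> p and q) holds vacuously. ✓
f: successors {b, d}; Diamond (not q -> p and q) there: b:T, d:T. ✓
Satisfying worlds: {a, c, e, f}.
So Box Diamond (not q -> p and q) fails at the other 2 worlds.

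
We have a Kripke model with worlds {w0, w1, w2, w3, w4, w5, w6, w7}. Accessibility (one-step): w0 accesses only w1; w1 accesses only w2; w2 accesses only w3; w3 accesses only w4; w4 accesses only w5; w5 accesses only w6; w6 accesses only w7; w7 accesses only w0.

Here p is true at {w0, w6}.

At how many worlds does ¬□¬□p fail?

6

w0: □¬□p is T. ✗
w1: □¬□p is T. ✗
w2: □¬□p is T. ✗
w3: □¬□p is T. ✗
w4: □¬□p is F. ✓
w5: □¬□p is T. ✗
w6: □¬□p is F. ✓
w7: □¬□p is T. ✗
Satisfying worlds: {w4, w6}.
So ¬□¬□p fails at the other 6 worlds.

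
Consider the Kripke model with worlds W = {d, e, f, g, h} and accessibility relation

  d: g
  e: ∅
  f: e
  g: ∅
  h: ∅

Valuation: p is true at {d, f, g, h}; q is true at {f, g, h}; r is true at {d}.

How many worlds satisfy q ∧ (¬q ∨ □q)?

2

d: q is F, ¬q ∨ □q is T. ✗
e: q is F, ¬q ∨ □q is T. ✗
f: q is T, ¬q ∨ □q is F. ✗
g: q is T, ¬q ∨ □q is T. ✓
h: q is T, ¬q ∨ □q is T. ✓
Satisfying worlds: {g, h}.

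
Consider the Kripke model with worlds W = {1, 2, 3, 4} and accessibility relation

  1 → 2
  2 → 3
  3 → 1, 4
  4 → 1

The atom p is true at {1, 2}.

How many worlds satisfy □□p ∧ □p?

1: □□p is F, □p is T. ✗
2: □□p is F, □p is F. ✗
3: □□p is T, □p is F. ✗
4: □□p is T, □p is T. ✓
Satisfying worlds: {4}.

1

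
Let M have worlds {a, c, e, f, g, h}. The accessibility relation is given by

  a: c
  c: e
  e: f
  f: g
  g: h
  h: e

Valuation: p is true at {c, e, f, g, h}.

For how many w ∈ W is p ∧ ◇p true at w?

5

a: p is F, ◇p is T. ✗
c: p is T, ◇p is T. ✓
e: p is T, ◇p is T. ✓
f: p is T, ◇p is T. ✓
g: p is T, ◇p is T. ✓
h: p is T, ◇p is T. ✓
Satisfying worlds: {c, e, f, g, h}.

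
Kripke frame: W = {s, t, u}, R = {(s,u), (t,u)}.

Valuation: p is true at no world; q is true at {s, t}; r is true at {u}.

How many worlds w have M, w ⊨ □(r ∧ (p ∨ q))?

s: successors {u}; r ∧ (p ∨ q) there: u:F. ✗
t: successors {u}; r ∧ (p ∨ q) there: u:F. ✗
u: no successors, so □(r ∧ (p ∨ q)) holds vacuously. ✓
Satisfying worlds: {u}.

1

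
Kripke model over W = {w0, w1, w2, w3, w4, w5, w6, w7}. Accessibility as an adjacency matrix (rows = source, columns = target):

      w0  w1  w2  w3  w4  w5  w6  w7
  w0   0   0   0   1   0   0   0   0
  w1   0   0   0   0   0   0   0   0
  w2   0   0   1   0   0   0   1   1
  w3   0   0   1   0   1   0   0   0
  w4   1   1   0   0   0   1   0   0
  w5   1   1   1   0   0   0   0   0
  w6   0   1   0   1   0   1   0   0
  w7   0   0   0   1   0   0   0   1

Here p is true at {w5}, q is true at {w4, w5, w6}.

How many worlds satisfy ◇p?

w0: successors {w3}; p there: w3:F. ✗
w1: no successors, so ◇p fails. ✗
w2: successors {w2, w6, w7}; p there: w2:F, w6:F, w7:F. ✗
w3: successors {w2, w4}; p there: w2:F, w4:F. ✗
w4: successors {w0, w1, w5}; p there: w0:F, w1:F, w5:T. ✓
w5: successors {w0, w1, w2}; p there: w0:F, w1:F, w2:F. ✗
w6: successors {w1, w3, w5}; p there: w1:F, w3:F, w5:T. ✓
w7: successors {w3, w7}; p there: w3:F, w7:F. ✗
Satisfying worlds: {w4, w6}.

2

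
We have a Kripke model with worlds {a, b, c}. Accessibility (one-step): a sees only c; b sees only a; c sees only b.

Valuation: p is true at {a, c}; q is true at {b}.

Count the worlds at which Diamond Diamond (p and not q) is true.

2

a: successors {c}; Diamond (p and not q) there: c:F. ✗
b: successors {a}; Diamond (p and not q) there: a:T. ✓
c: successors {b}; Diamond (p and not q) there: b:T. ✓
Satisfying worlds: {b, c}.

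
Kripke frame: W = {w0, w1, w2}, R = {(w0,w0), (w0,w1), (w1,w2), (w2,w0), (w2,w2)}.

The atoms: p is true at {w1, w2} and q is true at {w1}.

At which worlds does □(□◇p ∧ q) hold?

w0: successors {w0, w1}; □◇p ∧ q there: w0:F, w1:T. ✗
w1: successors {w2}; □◇p ∧ q there: w2:F. ✗
w2: successors {w0, w2}; □◇p ∧ q there: w0:F, w2:F. ✗

∅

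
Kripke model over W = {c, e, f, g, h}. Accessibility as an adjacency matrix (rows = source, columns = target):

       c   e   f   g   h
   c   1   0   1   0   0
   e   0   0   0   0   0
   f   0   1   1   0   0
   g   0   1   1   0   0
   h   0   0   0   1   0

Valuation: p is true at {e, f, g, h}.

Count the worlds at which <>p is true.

c: successors {c, f}; p there: c:F, f:T. ✓
e: no successors, so <>p fails. ✗
f: successors {e, f}; p there: e:T, f:T. ✓
g: successors {e, f}; p there: e:T, f:T. ✓
h: successors {g}; p there: g:T. ✓
Satisfying worlds: {c, f, g, h}.

4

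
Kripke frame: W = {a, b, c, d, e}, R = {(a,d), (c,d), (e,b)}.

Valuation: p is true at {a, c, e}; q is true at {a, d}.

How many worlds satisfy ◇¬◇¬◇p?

3

a: successors {d}; ¬◇¬◇p there: d:T. ✓
b: no successors, so ◇¬◇¬◇p fails. ✗
c: successors {d}; ¬◇¬◇p there: d:T. ✓
d: no successors, so ◇¬◇¬◇p fails. ✗
e: successors {b}; ¬◇¬◇p there: b:T. ✓
Satisfying worlds: {a, c, e}.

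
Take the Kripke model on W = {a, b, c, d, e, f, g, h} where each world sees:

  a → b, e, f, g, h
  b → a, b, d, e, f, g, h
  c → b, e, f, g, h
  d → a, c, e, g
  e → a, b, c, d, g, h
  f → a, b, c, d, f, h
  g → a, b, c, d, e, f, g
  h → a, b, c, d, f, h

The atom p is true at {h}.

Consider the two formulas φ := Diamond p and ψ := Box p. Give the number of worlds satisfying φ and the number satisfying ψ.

6 and 0

For Diamond p:
a: successors {b, e, f, g, h}; p there: b:F, e:F, f:F, g:F, h:T. ✓
b: successors {a, b, d, e, f, g, h}; p there: a:F, b:F, d:F, e:F, f:F, g:F, h:T. ✓
c: successors {b, e, f, g, h}; p there: b:F, e:F, f:F, g:F, h:T. ✓
d: successors {a, c, e, g}; p there: a:F, c:F, e:F, g:F. ✗
e: successors {a, b, c, d, g, h}; p there: a:F, b:F, c:F, d:F, g:F, h:T. ✓
f: successors {a, b, c, d, f, h}; p there: a:F, b:F, c:F, d:F, f:F, h:T. ✓
g: successors {a, b, c, d, e, f, g}; p there: a:F, b:F, c:F, d:F, e:F, f:F, g:F. ✗
h: successors {a, b, c, d, f, h}; p there: a:F, b:F, c:F, d:F, f:F, h:T. ✓
— 6 worlds.
For Box p:
a: successors {b, e, f, g, h}; p there: b:F, e:F, f:F, g:F, h:T. ✗
b: successors {a, b, d, e, f, g, h}; p there: a:F, b:F, d:F, e:F, f:F, g:F, h:T. ✗
c: successors {b, e, f, g, h}; p there: b:F, e:F, f:F, g:F, h:T. ✗
d: successors {a, c, e, g}; p there: a:F, c:F, e:F, g:F. ✗
e: successors {a, b, c, d, g, h}; p there: a:F, b:F, c:F, d:F, g:F, h:T. ✗
f: successors {a, b, c, d, f, h}; p there: a:F, b:F, c:F, d:F, f:F, h:T. ✗
g: successors {a, b, c, d, e, f, g}; p there: a:F, b:F, c:F, d:F, e:F, f:F, g:F. ✗
h: successors {a, b, c, d, f, h}; p there: a:F, b:F, c:F, d:F, f:F, h:T. ✗
— 0 worlds.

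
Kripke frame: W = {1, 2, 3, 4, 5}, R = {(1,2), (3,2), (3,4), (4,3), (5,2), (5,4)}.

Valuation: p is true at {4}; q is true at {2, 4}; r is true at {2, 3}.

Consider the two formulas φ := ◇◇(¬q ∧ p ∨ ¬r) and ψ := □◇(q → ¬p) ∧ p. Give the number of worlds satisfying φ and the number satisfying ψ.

1 and 1

For ◇◇(¬q ∧ p ∨ ¬r):
1: successors {2}; ◇(¬q ∧ p ∨ ¬r) there: 2:F. ✗
2: no successors, so ◇◇(¬q ∧ p ∨ ¬r) fails. ✗
3: successors {2, 4}; ◇(¬q ∧ p ∨ ¬r) there: 2:F, 4:F. ✗
4: successors {3}; ◇(¬q ∧ p ∨ ¬r) there: 3:T. ✓
5: successors {2, 4}; ◇(¬q ∧ p ∨ ¬r) there: 2:F, 4:F. ✗
— 1 world.
For □◇(q → ¬p) ∧ p:
1: □◇(q → ¬p) is F, p is F. ✗
2: □◇(q → ¬p) is T, p is F. ✗
3: □◇(q → ¬p) is F, p is F. ✗
4: □◇(q → ¬p) is T, p is T. ✓
5: □◇(q → ¬p) is F, p is F. ✗
— 1 world.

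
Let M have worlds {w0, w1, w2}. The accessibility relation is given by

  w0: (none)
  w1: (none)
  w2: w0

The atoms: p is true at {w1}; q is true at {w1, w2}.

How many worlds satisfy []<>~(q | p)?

w0: no successors, so []<>~(q | p) holds vacuously. ✓
w1: no successors, so []<>~(q | p) holds vacuously. ✓
w2: successors {w0}; <>~(q | p) there: w0:F. ✗
Satisfying worlds: {w0, w1}.

2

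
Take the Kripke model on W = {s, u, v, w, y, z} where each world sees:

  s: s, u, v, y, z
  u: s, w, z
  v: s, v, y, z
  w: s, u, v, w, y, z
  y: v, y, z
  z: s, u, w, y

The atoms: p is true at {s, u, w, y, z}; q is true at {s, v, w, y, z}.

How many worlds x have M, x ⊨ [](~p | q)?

3

s: successors {s, u, v, y, z}; ~p | q there: s:T, u:F, v:T, y:T, z:T. ✗
u: successors {s, w, z}; ~p | q there: s:T, w:T, z:T. ✓
v: successors {s, v, y, z}; ~p | q there: s:T, v:T, y:T, z:T. ✓
w: successors {s, u, v, w, y, z}; ~p | q there: s:T, u:F, v:T, w:T, y:T, z:T. ✗
y: successors {v, y, z}; ~p | q there: v:T, y:T, z:T. ✓
z: successors {s, u, w, y}; ~p | q there: s:T, u:F, w:T, y:T. ✗
Satisfying worlds: {u, v, y}.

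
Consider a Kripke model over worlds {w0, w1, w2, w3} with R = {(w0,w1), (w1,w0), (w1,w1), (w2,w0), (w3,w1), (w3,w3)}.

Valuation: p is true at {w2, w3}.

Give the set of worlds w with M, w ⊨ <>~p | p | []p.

w0: <>~p is T, p | []p is F. ✓
w1: <>~p is T, p | []p is F. ✓
w2: <>~p is T, p | []p is T. ✓
w3: <>~p is T, p | []p is T. ✓

{w0, w1, w2, w3}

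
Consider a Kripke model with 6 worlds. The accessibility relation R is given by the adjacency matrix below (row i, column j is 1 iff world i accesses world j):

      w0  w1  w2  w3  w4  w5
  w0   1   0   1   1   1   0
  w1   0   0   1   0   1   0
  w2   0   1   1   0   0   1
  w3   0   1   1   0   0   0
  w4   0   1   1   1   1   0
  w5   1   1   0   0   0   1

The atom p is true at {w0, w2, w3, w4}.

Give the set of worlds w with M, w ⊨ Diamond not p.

w0: successors {w0, w2, w3, w4}; not p there: w0:F, w2:F, w3:F, w4:F. ✗
w1: successors {w2, w4}; not p there: w2:F, w4:F. ✗
w2: successors {w1, w2, w5}; not p there: w1:T, w2:F, w5:T. ✓
w3: successors {w1, w2}; not p there: w1:T, w2:F. ✓
w4: successors {w1, w2, w3, w4}; not p there: w1:T, w2:F, w3:F, w4:F. ✓
w5: successors {w0, w1, w5}; not p there: w0:F, w1:T, w5:T. ✓

{w2, w3, w4, w5}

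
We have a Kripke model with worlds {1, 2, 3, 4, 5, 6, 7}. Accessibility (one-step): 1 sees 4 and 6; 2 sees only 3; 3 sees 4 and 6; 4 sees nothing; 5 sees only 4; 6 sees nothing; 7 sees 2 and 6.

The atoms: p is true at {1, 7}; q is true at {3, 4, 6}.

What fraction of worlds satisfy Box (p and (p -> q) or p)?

2/7

1: successors {4, 6}; p and (p -> q) or p there: 4:F, 6:F. ✗
2: successors {3}; p and (p -> q) or p there: 3:F. ✗
3: successors {4, 6}; p and (p -> q) or p there: 4:F, 6:F. ✗
4: no successors, so Box (p and (p -> q) or p) holds vacuously. ✓
5: successors {4}; p and (p -> q) or p there: 4:F. ✗
6: no successors, so Box (p and (p -> q) or p) holds vacuously. ✓
7: successors {2, 6}; p and (p -> q) or p there: 2:F, 6:F. ✗
That's 2 of 7 worlds, so 2/7.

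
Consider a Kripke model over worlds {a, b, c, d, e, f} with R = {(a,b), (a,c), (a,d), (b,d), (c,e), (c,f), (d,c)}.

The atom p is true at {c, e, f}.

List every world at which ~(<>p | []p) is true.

{b}

a: <>p | []p is T. ✗
b: <>p | []p is F. ✓
c: <>p | []p is T. ✗
d: <>p | []p is T. ✗
e: <>p | []p is T. ✗
f: <>p | []p is T. ✗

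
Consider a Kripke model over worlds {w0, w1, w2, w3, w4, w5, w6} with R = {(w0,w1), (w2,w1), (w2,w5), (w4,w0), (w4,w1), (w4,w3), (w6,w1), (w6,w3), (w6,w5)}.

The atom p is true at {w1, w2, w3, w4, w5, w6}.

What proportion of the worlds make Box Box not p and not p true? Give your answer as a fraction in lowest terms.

w0: Box Box not p is T, not p is T. ✓
w1: Box Box not p is T, not p is F. ✗
w2: Box Box not p is T, not p is F. ✗
w3: Box Box not p is T, not p is F. ✗
w4: Box Box not p is F, not p is F. ✗
w5: Box Box not p is T, not p is F. ✗
w6: Box Box not p is T, not p is F. ✗
That's 1 of 7 worlds, so 1/7.

1/7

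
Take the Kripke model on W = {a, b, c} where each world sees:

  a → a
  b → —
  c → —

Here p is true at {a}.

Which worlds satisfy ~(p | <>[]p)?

{b, c}

a: p | <>[]p is T. ✗
b: p | <>[]p is F. ✓
c: p | <>[]p is F. ✓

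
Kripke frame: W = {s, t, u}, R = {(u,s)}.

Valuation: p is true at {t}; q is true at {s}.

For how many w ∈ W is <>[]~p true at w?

1

s: no successors, so <>[]~p fails. ✗
t: no successors, so <>[]~p fails. ✗
u: successors {s}; []~p there: s:T. ✓
Satisfying worlds: {u}.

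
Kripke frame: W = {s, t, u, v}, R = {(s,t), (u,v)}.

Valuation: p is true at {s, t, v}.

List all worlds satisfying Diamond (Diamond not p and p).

∅

s: successors {t}; Diamond not p and p there: t:F. ✗
t: no successors, so Diamond (Diamond not p and p) fails. ✗
u: successors {v}; Diamond not p and p there: v:F. ✗
v: no successors, so Diamond (Diamond not p and p) fails. ✗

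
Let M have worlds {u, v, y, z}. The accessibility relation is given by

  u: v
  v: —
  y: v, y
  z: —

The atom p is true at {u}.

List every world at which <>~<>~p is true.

u: successors {v}; ~<>~p there: v:T. ✓
v: no successors, so <>~<>~p fails. ✗
y: successors {v, y}; ~<>~p there: v:T, y:F. ✓
z: no successors, so <>~<>~p fails. ✗

{u, y}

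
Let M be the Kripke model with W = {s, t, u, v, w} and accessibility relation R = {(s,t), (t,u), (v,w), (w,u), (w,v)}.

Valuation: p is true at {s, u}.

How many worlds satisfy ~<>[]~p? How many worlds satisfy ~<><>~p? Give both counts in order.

3 and 3

For ~<>[]~p:
s: <>[]~p is F. ✓
t: <>[]~p is T. ✗
u: <>[]~p is F. ✓
v: <>[]~p is F. ✓
w: <>[]~p is T. ✗
— 3 worlds.
For ~<><>~p:
s: <><>~p is F. ✓
t: <><>~p is F. ✓
u: <><>~p is F. ✓
v: <><>~p is T. ✗
w: <><>~p is T. ✗
— 3 worlds.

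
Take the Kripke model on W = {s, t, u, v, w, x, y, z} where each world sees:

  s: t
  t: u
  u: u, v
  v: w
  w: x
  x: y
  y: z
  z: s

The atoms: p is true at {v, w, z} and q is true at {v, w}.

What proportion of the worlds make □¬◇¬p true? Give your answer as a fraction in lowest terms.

1/8

s: successors {t}; ¬◇¬p there: t:F. ✗
t: successors {u}; ¬◇¬p there: u:F. ✗
u: successors {u, v}; ¬◇¬p there: u:F, v:T. ✗
v: successors {w}; ¬◇¬p there: w:F. ✗
w: successors {x}; ¬◇¬p there: x:F. ✗
x: successors {y}; ¬◇¬p there: y:T. ✓
y: successors {z}; ¬◇¬p there: z:F. ✗
z: successors {s}; ¬◇¬p there: s:F. ✗
That's 1 of 8 worlds, so 1/8.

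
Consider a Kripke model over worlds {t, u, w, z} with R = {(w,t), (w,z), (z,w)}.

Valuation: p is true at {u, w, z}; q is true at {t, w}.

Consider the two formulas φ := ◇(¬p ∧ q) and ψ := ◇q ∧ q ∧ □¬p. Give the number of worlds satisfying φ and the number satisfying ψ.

For ◇(¬p ∧ q):
t: no successors, so ◇(¬p ∧ q) fails. ✗
u: no successors, so ◇(¬p ∧ q) fails. ✗
w: successors {t, z}; ¬p ∧ q there: t:T, z:F. ✓
z: successors {w}; ¬p ∧ q there: w:F. ✗
— 1 world.
For ◇q ∧ q ∧ □¬p:
t: ◇q is F, q ∧ □¬p is T. ✗
u: ◇q is F, q ∧ □¬p is F. ✗
w: ◇q is T, q ∧ □¬p is F. ✗
z: ◇q is T, q ∧ □¬p is F. ✗
— 0 worlds.

1 and 0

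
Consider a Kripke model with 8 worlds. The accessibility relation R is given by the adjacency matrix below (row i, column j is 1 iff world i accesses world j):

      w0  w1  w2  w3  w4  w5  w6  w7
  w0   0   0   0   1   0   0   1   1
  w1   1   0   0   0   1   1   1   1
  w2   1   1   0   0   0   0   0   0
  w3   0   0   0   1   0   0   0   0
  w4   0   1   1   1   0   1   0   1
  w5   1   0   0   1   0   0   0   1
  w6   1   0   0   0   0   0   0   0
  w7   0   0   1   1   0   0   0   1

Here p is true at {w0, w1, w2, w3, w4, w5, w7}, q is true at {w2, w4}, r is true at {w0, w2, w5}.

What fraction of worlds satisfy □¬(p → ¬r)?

1/8

w0: successors {w3, w6, w7}; ¬(p → ¬r) there: w3:F, w6:F, w7:F. ✗
w1: successors {w0, w4, w5, w6, w7}; ¬(p → ¬r) there: w0:T, w4:F, w5:T, w6:F, w7:F. ✗
w2: successors {w0, w1}; ¬(p → ¬r) there: w0:T, w1:F. ✗
w3: successors {w3}; ¬(p → ¬r) there: w3:F. ✗
w4: successors {w1, w2, w3, w5, w7}; ¬(p → ¬r) there: w1:F, w2:T, w3:F, w5:T, w7:F. ✗
w5: successors {w0, w3, w7}; ¬(p → ¬r) there: w0:T, w3:F, w7:F. ✗
w6: successors {w0}; ¬(p → ¬r) there: w0:T. ✓
w7: successors {w2, w3, w7}; ¬(p → ¬r) there: w2:T, w3:F, w7:F. ✗
That's 1 of 8 worlds, so 1/8.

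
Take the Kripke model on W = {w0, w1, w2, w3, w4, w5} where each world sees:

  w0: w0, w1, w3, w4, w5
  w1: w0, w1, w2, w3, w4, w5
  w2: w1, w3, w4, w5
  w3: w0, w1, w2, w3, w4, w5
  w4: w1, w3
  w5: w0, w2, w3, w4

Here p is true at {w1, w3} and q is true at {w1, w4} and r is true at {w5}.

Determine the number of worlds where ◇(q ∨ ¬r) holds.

w0: successors {w0, w1, w3, w4, w5}; q ∨ ¬r there: w0:T, w1:T, w3:T, w4:T, w5:F. ✓
w1: successors {w0, w1, w2, w3, w4, w5}; q ∨ ¬r there: w0:T, w1:T, w2:T, w3:T, w4:T, w5:F. ✓
w2: successors {w1, w3, w4, w5}; q ∨ ¬r there: w1:T, w3:T, w4:T, w5:F. ✓
w3: successors {w0, w1, w2, w3, w4, w5}; q ∨ ¬r there: w0:T, w1:T, w2:T, w3:T, w4:T, w5:F. ✓
w4: successors {w1, w3}; q ∨ ¬r there: w1:T, w3:T. ✓
w5: successors {w0, w2, w3, w4}; q ∨ ¬r there: w0:T, w2:T, w3:T, w4:T. ✓
Satisfying worlds: {w0, w1, w2, w3, w4, w5}.

6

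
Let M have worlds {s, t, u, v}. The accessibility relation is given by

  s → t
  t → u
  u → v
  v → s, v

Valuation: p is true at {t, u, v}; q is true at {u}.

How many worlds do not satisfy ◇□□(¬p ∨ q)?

3

s: successors {t}; □□(¬p ∨ q) there: t:F. ✗
t: successors {u}; □□(¬p ∨ q) there: u:F. ✗
u: successors {v}; □□(¬p ∨ q) there: v:F. ✗
v: successors {s, v}; □□(¬p ∨ q) there: s:T, v:F. ✓
Satisfying worlds: {v}.
So ◇□□(¬p ∨ q) fails at the other 3 worlds.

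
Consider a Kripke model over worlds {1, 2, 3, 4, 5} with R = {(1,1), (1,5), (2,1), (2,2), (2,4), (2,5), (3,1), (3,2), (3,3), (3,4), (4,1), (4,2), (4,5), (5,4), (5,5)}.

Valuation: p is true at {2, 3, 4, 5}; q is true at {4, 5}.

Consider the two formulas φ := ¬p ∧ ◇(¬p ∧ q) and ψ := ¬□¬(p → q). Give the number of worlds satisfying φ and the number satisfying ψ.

0 and 5

For ¬p ∧ ◇(¬p ∧ q):
1: ¬p is T, ◇(¬p ∧ q) is F. ✗
2: ¬p is F, ◇(¬p ∧ q) is F. ✗
3: ¬p is F, ◇(¬p ∧ q) is F. ✗
4: ¬p is F, ◇(¬p ∧ q) is F. ✗
5: ¬p is F, ◇(¬p ∧ q) is F. ✗
— 0 worlds.
For ¬□¬(p → q):
1: □¬(p → q) is F. ✓
2: □¬(p → q) is F. ✓
3: □¬(p → q) is F. ✓
4: □¬(p → q) is F. ✓
5: □¬(p → q) is F. ✓
— 5 worlds.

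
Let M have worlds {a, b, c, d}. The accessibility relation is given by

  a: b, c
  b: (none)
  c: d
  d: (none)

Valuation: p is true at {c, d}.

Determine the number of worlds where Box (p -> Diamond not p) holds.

a: successors {b, c}; p -> Diamond not p there: b:T, c:F. ✗
b: no successors, so Box (p -> Diamond not p) holds vacuously. ✓
c: successors {d}; p -> Diamond not p there: d:F. ✗
d: no successors, so Box (p -> Diamond not p) holds vacuously. ✓
Satisfying worlds: {b, d}.

2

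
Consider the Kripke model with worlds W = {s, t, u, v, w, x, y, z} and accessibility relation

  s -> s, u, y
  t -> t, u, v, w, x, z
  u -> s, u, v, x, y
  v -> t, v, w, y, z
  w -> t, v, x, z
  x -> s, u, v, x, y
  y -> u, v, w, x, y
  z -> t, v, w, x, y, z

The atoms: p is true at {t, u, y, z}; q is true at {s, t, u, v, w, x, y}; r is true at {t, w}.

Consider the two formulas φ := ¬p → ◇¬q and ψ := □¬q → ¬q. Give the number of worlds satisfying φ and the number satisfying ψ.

For ¬p → ◇¬q:
s: ¬p is T, ◇¬q is F. ✗
t: ¬p is F, ◇¬q is T. ✓
u: ¬p is F, ◇¬q is F. ✓
v: ¬p is T, ◇¬q is T. ✓
w: ¬p is T, ◇¬q is T. ✓
x: ¬p is T, ◇¬q is F. ✗
y: ¬p is F, ◇¬q is F. ✓
z: ¬p is F, ◇¬q is T. ✓
— 6 worlds.
For □¬q → ¬q:
s: □¬q is F, ¬q is F. ✓
t: □¬q is F, ¬q is F. ✓
u: □¬q is F, ¬q is F. ✓
v: □¬q is F, ¬q is F. ✓
w: □¬q is F, ¬q is F. ✓
x: □¬q is F, ¬q is F. ✓
y: □¬q is F, ¬q is F. ✓
z: □¬q is F, ¬q is T. ✓
— 8 worlds.

6 and 8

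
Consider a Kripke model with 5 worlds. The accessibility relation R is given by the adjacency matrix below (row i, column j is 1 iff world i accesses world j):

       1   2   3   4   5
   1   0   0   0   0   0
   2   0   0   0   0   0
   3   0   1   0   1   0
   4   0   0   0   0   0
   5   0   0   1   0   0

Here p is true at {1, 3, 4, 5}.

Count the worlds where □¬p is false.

1: no successors, so □¬p holds vacuously. ✓
2: no successors, so □¬p holds vacuously. ✓
3: successors {2, 4}; ¬p there: 2:T, 4:F. ✗
4: no successors, so □¬p holds vacuously. ✓
5: successors {3}; ¬p there: 3:F. ✗
Satisfying worlds: {1, 2, 4}.
So □¬p fails at the other 2 worlds.

2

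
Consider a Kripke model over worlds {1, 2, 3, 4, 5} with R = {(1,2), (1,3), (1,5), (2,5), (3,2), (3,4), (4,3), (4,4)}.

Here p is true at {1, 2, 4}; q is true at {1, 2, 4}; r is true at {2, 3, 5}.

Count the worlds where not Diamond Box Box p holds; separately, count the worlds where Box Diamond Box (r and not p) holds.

For not Diamond Box Box p:
1: Diamond Box Box p is T. ✗
2: Diamond Box Box p is T. ✗
3: Diamond Box Box p is T. ✗
4: Diamond Box Box p is F. ✓
5: Diamond Box Box p is F. ✓
— 2 worlds.
For Box Diamond Box (r and not p):
1: successors {2, 3, 5}; Diamond Box (r and not p) there: 2:T, 3:T, 5:F. ✗
2: successors {5}; Diamond Box (r and not p) there: 5:F. ✗
3: successors {2, 4}; Diamond Box (r and not p) there: 2:T, 4:F. ✗
4: successors {3, 4}; Diamond Box (r and not p) there: 3:T, 4:F. ✗
5: no successors, so Box Diamond Box (r and not p) holds vacuously. ✓
— 1 world.

2 and 1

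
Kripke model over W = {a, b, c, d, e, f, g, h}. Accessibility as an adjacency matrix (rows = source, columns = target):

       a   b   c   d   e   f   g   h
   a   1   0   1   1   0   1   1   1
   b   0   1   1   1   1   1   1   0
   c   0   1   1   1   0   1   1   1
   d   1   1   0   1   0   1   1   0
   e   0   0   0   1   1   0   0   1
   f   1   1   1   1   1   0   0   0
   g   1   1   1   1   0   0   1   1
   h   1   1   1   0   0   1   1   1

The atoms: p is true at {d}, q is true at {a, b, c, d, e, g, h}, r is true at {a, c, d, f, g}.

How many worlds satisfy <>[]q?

8

a: successors {a, c, d, f, g, h}; []q there: a:F, c:F, d:F, f:T, g:T, h:F. ✓
b: successors {b, c, d, e, f, g}; []q there: b:F, c:F, d:F, e:T, f:T, g:T. ✓
c: successors {b, c, d, f, g, h}; []q there: b:F, c:F, d:F, f:T, g:T, h:F. ✓
d: successors {a, b, d, f, g}; []q there: a:F, b:F, d:F, f:T, g:T. ✓
e: successors {d, e, h}; []q there: d:F, e:T, h:F. ✓
f: successors {a, b, c, d, e}; []q there: a:F, b:F, c:F, d:F, e:T. ✓
g: successors {a, b, c, d, g, h}; []q there: a:F, b:F, c:F, d:F, g:T, h:F. ✓
h: successors {a, b, c, f, g, h}; []q there: a:F, b:F, c:F, f:T, g:T, h:F. ✓
Satisfying worlds: {a, b, c, d, e, f, g, h}.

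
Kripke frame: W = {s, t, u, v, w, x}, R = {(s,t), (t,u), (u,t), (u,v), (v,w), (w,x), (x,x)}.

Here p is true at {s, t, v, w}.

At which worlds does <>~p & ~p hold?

s: <>~p is F, ~p is F. ✗
t: <>~p is T, ~p is F. ✗
u: <>~p is F, ~p is T. ✗
v: <>~p is F, ~p is F. ✗
w: <>~p is T, ~p is F. ✗
x: <>~p is T, ~p is T. ✓

{x}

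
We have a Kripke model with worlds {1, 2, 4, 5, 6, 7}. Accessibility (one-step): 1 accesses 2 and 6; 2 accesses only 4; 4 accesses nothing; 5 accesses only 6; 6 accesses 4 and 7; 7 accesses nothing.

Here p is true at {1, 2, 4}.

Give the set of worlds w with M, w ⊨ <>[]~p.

1: successors {2, 6}; []~p there: 2:F, 6:F. ✗
2: successors {4}; []~p there: 4:T. ✓
4: no successors, so <>[]~p fails. ✗
5: successors {6}; []~p there: 6:F. ✗
6: successors {4, 7}; []~p there: 4:T, 7:T. ✓
7: no successors, so <>[]~p fails. ✗

{2, 6}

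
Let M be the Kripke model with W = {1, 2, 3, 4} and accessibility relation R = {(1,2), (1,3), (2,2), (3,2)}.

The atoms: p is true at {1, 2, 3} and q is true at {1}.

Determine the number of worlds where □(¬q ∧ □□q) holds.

1

1: successors {2, 3}; ¬q ∧ □□q there: 2:F, 3:F. ✗
2: successors {2}; ¬q ∧ □□q there: 2:F. ✗
3: successors {2}; ¬q ∧ □□q there: 2:F. ✗
4: no successors, so □(¬q ∧ □□q) holds vacuously. ✓
Satisfying worlds: {4}.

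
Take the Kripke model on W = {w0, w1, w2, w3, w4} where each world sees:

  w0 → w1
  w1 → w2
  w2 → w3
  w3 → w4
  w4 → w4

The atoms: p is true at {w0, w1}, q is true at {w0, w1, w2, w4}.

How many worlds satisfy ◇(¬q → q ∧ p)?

4

w0: successors {w1}; ¬q → q ∧ p there: w1:T. ✓
w1: successors {w2}; ¬q → q ∧ p there: w2:T. ✓
w2: successors {w3}; ¬q → q ∧ p there: w3:F. ✗
w3: successors {w4}; ¬q → q ∧ p there: w4:T. ✓
w4: successors {w4}; ¬q → q ∧ p there: w4:T. ✓
Satisfying worlds: {w0, w1, w3, w4}.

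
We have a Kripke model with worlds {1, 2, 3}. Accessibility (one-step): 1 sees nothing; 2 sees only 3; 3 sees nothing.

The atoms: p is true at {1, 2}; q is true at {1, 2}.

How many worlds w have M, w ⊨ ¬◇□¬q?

1: ◇□¬q is F. ✓
2: ◇□¬q is T. ✗
3: ◇□¬q is F. ✓
Satisfying worlds: {1, 3}.

2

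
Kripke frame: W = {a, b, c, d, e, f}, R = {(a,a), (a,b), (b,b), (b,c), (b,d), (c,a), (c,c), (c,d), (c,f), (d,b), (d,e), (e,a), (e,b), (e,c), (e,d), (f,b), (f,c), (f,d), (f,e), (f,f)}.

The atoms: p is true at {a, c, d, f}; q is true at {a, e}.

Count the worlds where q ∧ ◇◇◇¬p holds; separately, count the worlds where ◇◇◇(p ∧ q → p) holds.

2 and 6

For q ∧ ◇◇◇¬p:
a: q is T, ◇◇◇¬p is T. ✓
b: q is F, ◇◇◇¬p is T. ✗
c: q is F, ◇◇◇¬p is T. ✗
d: q is F, ◇◇◇¬p is T. ✗
e: q is T, ◇◇◇¬p is T. ✓
f: q is F, ◇◇◇¬p is T. ✗
— 2 worlds.
For ◇◇◇(p ∧ q → p):
a: successors {a, b}; ◇◇(p ∧ q → p) there: a:T, b:T. ✓
b: successors {b, c, d}; ◇◇(p ∧ q → p) there: b:T, c:T, d:T. ✓
c: successors {a, c, d, f}; ◇◇(p ∧ q → p) there: a:T, c:T, d:T, f:T. ✓
d: successors {b, e}; ◇◇(p ∧ q → p) there: b:T, e:T. ✓
e: successors {a, b, c, d}; ◇◇(p ∧ q → p) there: a:T, b:T, c:T, d:T. ✓
f: successors {b, c, d, e, f}; ◇◇(p ∧ q → p) there: b:T, c:T, d:T, e:T, f:T. ✓
— 6 worlds.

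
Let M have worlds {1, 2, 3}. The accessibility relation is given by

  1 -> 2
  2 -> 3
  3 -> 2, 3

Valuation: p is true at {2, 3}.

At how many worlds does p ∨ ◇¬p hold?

1: p is F, ◇¬p is F. ✗
2: p is T, ◇¬p is F. ✓
3: p is T, ◇¬p is F. ✓
Satisfying worlds: {2, 3}.

2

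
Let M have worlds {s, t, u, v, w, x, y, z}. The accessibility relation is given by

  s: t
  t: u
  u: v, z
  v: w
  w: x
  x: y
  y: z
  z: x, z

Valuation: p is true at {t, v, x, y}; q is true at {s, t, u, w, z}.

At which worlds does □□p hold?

s: successors {t}; □p there: t:F. ✗
t: successors {u}; □p there: u:F. ✗
u: successors {v, z}; □p there: v:F, z:F. ✗
v: successors {w}; □p there: w:T. ✓
w: successors {x}; □p there: x:T. ✓
x: successors {y}; □p there: y:F. ✗
y: successors {z}; □p there: z:F. ✗
z: successors {x, z}; □p there: x:T, z:F. ✗

{v, w}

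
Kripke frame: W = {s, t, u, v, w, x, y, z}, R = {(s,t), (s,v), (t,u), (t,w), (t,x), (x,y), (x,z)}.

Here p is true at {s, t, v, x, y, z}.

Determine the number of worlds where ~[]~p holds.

s: []~p is F. ✓
t: []~p is F. ✓
u: []~p is T. ✗
v: []~p is T. ✗
w: []~p is T. ✗
x: []~p is F. ✓
y: []~p is T. ✗
z: []~p is T. ✗
Satisfying worlds: {s, t, x}.

3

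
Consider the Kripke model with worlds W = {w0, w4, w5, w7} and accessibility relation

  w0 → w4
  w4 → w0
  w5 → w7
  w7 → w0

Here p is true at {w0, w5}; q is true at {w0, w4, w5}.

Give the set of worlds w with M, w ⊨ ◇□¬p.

w0: successors {w4}; □¬p there: w4:F. ✗
w4: successors {w0}; □¬p there: w0:T. ✓
w5: successors {w7}; □¬p there: w7:F. ✗
w7: successors {w0}; □¬p there: w0:T. ✓

{w4, w7}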